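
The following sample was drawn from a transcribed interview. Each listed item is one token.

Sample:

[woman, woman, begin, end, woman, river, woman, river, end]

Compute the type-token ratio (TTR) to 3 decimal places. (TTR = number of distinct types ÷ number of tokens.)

0.444

N = 9 tokens, V = 4 types.
TTR = V / N = 4 / 9 = 0.444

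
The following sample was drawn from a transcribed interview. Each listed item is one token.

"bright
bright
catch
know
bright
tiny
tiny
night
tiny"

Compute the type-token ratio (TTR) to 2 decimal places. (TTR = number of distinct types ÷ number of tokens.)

0.56

N = 9 tokens, V = 5 types.
TTR = V / N = 5 / 9 = 0.56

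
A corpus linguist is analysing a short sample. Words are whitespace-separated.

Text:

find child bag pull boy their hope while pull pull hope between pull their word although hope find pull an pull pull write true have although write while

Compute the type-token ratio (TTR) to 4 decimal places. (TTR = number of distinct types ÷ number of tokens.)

N = 28 tokens, V = 15 types.
TTR = V / N = 15 / 28 = 0.5357

0.5357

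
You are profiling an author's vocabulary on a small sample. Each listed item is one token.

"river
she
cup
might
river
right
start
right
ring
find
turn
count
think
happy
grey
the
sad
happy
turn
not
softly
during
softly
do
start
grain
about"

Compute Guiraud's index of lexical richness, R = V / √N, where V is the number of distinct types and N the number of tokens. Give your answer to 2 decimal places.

N = 27, V = 21.
√N = 5.196152
R = 21 / 5.196152 = 4.04

4.04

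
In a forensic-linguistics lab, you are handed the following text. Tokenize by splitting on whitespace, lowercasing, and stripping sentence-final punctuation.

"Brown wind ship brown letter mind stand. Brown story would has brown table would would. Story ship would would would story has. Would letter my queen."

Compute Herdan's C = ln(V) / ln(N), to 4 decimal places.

N = 26, V = 12.
ln(V) = 2.484907, ln(N) = 3.258097
C = 2.484907 / 3.258097 = 0.7627

0.7627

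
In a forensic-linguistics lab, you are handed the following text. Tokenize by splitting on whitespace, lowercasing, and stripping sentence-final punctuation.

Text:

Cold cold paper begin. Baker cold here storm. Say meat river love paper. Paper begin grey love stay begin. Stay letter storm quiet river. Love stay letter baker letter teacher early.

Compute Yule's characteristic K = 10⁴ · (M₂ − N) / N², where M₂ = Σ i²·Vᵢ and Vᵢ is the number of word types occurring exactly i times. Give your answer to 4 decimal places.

437.0447

Frequencies: cold:3, paper:3, begin:3, love:3, stay:3, letter:3, baker:2, storm:2, river:2, here:1, say:1, meat:1, grey:1, quiet:1, teacher:1, early:1
N = 31. Frequency spectrum: V_1=7, V_2=3, V_3=6
M₂ = 1²·7 + 2²·3 + 3²·6 = 73
K = 10000 × (73 − 31) / 31² = 437.0447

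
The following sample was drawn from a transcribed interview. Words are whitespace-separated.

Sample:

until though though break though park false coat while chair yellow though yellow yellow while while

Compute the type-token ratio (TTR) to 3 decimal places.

N = 16 tokens, V = 9 types.
TTR = V / N = 9 / 16 = 0.563

0.563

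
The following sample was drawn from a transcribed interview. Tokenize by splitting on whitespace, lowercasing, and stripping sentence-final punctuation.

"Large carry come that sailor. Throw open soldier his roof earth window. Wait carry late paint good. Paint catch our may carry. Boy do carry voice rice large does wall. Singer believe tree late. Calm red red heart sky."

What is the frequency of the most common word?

4

Frequencies: carry:4, large:2, late:2, paint:2, red:2, come:1, that:1, sailor:1, throw:1, open:1, soldier:1, his:1, roof:1, earth:1, window:1, wait:1, good:1, catch:1, our:1, may:1, … (12 more, each freq 1)
Most common: 'carry' with frequency 4.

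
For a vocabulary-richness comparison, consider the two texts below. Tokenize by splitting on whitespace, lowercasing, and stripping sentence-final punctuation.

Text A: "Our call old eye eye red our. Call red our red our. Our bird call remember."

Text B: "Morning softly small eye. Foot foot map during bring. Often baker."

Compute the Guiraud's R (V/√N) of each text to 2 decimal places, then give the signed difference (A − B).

-1.27

A: V=7, N=16, R=1.75
B: V=10, N=11, R=3.02
Difference = 1.75 − 3.02 = -1.27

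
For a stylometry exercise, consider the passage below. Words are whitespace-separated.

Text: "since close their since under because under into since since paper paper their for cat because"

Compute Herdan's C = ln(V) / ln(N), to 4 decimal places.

0.7925

N = 16, V = 9.
ln(V) = 2.197225, ln(N) = 2.772589
C = 2.197225 / 2.772589 = 0.7925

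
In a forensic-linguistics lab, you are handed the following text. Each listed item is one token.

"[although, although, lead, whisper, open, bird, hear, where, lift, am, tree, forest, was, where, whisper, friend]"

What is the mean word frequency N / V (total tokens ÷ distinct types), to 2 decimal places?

N = 16 tokens, V = 13 types.
Mean frequency = N / V = 16 / 13 = 1.23

1.23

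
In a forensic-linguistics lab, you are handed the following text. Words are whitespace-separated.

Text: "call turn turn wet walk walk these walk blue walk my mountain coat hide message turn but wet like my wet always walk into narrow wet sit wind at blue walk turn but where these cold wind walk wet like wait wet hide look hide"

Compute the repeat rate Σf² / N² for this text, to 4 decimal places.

0.0726

Frequencies: walk:7, wet:6, turn:4, hide:3, these:2, blue:2, my:2, but:2, like:2, wind:2, call:1, mountain:1, coat:1, message:1, always:1, into:1, narrow:1, sit:1, at:1, where:1, … (3 more, each freq 1)
Σf² = 147; N² = 2025
Repeat rate = 147 / 2025 = 0.0726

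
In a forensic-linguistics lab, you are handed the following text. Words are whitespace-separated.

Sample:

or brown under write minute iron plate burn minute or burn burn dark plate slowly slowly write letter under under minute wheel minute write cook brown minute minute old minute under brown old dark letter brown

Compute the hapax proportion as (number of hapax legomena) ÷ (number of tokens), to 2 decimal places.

Frequencies: minute:7, brown:4, under:4, write:3, burn:3, or:2, plate:2, dark:2, slowly:2, letter:2, old:2, iron:1, wheel:1, cook:1
Hapax count = 3; token count = 36.
Ratio = 3 / 36 = 0.08

0.08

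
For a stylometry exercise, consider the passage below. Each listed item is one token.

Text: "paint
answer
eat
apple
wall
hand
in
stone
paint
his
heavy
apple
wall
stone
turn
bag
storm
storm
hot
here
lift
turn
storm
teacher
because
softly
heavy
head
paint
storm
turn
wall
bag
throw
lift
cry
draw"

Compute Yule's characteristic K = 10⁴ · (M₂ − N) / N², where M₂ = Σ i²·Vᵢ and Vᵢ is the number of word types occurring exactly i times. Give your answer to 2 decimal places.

292.18

Frequencies: storm:4, paint:3, wall:3, turn:3, apple:2, stone:2, heavy:2, bag:2, lift:2, answer:1, eat:1, hand:1, in:1, his:1, hot:1, here:1, teacher:1, because:1, softly:1, head:1, … (3 more, each freq 1)
N = 37. Frequency spectrum: V_1=14, V_2=5, V_3=3, V_4=1
M₂ = 1²·14 + 2²·5 + 3²·3 + 4²·1 = 77
K = 10000 × (77 − 37) / 37² = 292.18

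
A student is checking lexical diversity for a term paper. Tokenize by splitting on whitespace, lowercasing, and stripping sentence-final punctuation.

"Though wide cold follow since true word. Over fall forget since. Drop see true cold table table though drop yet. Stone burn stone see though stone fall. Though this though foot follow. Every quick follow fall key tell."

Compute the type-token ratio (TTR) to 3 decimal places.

N = 38 tokens, V = 22 types.
TTR = V / N = 22 / 38 = 0.579

0.579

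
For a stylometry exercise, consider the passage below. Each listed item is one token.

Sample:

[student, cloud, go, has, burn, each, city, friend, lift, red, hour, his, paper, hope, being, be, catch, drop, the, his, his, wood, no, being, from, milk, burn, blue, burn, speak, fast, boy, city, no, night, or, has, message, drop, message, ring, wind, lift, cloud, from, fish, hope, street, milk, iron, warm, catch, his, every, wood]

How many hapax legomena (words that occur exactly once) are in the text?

Frequencies: his:4, burn:3, cloud:2, has:2, city:2, lift:2, hope:2, being:2, catch:2, drop:2, wood:2, no:2, from:2, milk:2, message:2, student:1, go:1, each:1, friend:1, red:1, … (17 more, each freq 1)
Hapax (freq=1): be, blue, boy, each, every, fast, fish, friend, go, hour, iron, night, or, paper, red, ring, speak, street, student, the, warm, wind

22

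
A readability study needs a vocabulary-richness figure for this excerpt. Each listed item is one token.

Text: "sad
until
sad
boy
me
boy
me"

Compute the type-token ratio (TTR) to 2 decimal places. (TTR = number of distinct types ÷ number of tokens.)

N = 7 tokens, V = 4 types.
TTR = V / N = 4 / 7 = 0.57

0.57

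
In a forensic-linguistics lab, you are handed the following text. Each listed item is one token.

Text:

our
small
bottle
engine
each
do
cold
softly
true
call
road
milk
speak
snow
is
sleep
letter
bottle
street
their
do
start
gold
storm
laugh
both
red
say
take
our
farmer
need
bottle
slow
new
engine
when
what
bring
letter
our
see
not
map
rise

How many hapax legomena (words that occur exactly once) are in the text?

Frequencies: our:3, bottle:3, engine:2, do:2, letter:2, small:1, each:1, cold:1, softly:1, true:1, call:1, road:1, milk:1, speak:1, snow:1, is:1, sleep:1, street:1, their:1, start:1, … (18 more, each freq 1)
Hapax (freq=1): both, bring, call, cold, each, farmer, gold, is, laugh, map, milk, need, new, not, red, rise, road, say, see, sleep, slow, small, snow, softly, speak, start, storm, street, take, their, true, what, when

33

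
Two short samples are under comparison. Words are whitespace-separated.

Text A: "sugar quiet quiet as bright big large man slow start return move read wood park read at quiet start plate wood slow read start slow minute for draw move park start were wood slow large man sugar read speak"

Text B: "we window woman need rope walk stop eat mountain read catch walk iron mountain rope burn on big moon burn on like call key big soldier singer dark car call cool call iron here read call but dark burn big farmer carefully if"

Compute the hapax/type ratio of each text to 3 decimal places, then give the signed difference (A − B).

A: hapax=11, V=21, ratio=0.524
B: hapax=19, V=29, ratio=0.655
Difference = 0.524 − 0.655 = -0.131

-0.131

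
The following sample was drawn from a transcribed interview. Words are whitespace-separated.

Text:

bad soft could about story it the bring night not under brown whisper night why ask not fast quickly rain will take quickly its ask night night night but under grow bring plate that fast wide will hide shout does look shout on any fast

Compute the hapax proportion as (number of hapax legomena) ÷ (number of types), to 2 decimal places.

0.72

Frequencies: night:5, fast:3, bring:2, not:2, under:2, ask:2, quickly:2, will:2, shout:2, bad:1, soft:1, could:1, about:1, story:1, it:1, the:1, brown:1, whisper:1, why:1, rain:1, … (12 more, each freq 1)
Hapax count = 23; type count = 32.
Ratio = 23 / 32 = 0.72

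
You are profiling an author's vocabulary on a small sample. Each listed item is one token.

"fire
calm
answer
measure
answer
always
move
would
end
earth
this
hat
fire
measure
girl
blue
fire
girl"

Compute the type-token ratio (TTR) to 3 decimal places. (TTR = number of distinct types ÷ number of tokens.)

N = 18 tokens, V = 13 types.
TTR = V / N = 13 / 18 = 0.722

0.722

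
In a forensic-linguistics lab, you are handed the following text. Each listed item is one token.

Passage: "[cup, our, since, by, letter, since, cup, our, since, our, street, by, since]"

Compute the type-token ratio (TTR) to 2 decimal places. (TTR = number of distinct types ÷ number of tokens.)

0.46

N = 13 tokens, V = 6 types.
TTR = V / N = 6 / 13 = 0.46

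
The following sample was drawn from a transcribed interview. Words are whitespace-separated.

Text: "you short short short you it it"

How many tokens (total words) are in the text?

7

Tokens: you, short, short, short, you, it, it
N = 7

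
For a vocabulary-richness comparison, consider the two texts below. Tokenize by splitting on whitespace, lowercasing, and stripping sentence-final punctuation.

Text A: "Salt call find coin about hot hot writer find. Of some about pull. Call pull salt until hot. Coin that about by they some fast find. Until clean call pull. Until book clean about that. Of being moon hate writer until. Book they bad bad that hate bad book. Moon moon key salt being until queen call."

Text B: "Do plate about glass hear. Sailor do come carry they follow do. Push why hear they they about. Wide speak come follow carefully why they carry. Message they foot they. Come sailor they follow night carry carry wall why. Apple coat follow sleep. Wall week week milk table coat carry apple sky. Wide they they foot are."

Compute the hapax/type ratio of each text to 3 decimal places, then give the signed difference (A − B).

-0.270

A: hapax=4, V=23, ratio=0.174
B: hapax=12, V=27, ratio=0.444
Difference = 0.174 − 0.444 = -0.270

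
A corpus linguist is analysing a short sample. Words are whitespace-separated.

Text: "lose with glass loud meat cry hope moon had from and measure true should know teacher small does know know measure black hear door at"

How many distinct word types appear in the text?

Distinct types: {and, at, black, cry, does, door, from, glass, had, hear, hope, know, lose, loud, measure, meat, moon, should, small, teacher, true, with}
V = 22

22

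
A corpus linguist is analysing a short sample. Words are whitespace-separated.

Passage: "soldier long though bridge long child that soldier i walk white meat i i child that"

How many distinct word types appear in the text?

10

Distinct types: {bridge, child, i, long, meat, soldier, that, though, walk, white}
V = 10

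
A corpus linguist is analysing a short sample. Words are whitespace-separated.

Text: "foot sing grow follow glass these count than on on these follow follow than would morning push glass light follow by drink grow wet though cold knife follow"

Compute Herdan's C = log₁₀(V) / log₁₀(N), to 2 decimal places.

0.88

N = 28, V = 19.
log₁₀(V) = 1.278754, log₁₀(N) = 1.447158
C = 1.278754 / 1.447158 = 0.88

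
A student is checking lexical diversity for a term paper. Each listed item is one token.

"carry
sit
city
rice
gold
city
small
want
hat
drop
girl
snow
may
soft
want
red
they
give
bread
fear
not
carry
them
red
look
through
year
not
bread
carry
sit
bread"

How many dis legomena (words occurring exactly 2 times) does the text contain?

Frequencies: carry:3, bread:3, sit:2, city:2, want:2, red:2, not:2, rice:1, gold:1, small:1, hat:1, drop:1, girl:1, snow:1, may:1, soft:1, they:1, give:1, fear:1, them:1, … (3 more, each freq 1)
Words with frequency 2: city, not, red, sit, want

5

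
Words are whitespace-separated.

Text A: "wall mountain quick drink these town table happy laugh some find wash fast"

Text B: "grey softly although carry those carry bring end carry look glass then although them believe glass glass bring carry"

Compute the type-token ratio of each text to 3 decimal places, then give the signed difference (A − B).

0.368

TTR(A) = 13/13 = 1.000
TTR(B) = 12/19 = 0.632
Difference = 1.000 − 0.632 = 0.368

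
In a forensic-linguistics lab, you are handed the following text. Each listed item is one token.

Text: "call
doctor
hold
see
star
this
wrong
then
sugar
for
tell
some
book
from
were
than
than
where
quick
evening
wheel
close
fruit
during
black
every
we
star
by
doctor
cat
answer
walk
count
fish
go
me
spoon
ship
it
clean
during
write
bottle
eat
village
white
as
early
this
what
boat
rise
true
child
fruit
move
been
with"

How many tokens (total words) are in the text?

Tokens: call, doctor, hold, see, star, this, wrong, then, sugar, for, tell, some, book, from, were, than, than, where, quick, evening, wheel, close, fruit, during, black, every, we, star, by, doctor, cat, answer, walk, count, fish, go, me, spoon, ship, it, clean, during, write, bottle, eat, village, white, as, early, this, what, boat, rise, true, child, fruit, move, been, with
N = 59

59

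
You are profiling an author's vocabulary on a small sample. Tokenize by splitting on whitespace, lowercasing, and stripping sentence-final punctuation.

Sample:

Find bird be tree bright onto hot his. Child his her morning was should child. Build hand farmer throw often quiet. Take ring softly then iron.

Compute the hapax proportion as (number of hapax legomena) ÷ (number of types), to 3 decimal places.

Frequencies: his:2, child:2, find:1, bird:1, be:1, tree:1, bright:1, onto:1, hot:1, her:1, morning:1, was:1, should:1, build:1, hand:1, farmer:1, throw:1, often:1, quiet:1, take:1, … (4 more, each freq 1)
Hapax count = 22; type count = 24.
Ratio = 22 / 24 = 0.917

0.917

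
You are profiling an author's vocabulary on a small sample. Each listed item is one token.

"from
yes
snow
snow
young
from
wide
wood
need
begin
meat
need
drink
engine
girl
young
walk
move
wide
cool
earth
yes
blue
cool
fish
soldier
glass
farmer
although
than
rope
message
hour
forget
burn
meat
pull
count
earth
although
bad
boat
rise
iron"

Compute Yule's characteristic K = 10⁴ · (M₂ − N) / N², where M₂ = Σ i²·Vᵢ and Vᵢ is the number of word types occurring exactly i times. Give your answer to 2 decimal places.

Frequencies: from:2, yes:2, snow:2, young:2, wide:2, need:2, meat:2, cool:2, earth:2, although:2, wood:1, begin:1, drink:1, engine:1, girl:1, walk:1, move:1, blue:1, fish:1, soldier:1, … (14 more, each freq 1)
N = 44. Frequency spectrum: V_1=24, V_2=10
M₂ = 1²·24 + 2²·10 = 64
K = 10000 × (64 − 44) / 44² = 103.31

103.31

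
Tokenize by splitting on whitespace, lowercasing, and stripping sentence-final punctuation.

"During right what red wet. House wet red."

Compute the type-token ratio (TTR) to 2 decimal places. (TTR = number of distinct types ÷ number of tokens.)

0.75

N = 8 tokens, V = 6 types.
TTR = V / N = 6 / 8 = 0.75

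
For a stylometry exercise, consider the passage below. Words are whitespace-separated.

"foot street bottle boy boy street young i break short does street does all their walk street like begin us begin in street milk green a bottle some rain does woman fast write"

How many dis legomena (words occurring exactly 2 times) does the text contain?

3

Frequencies: street:5, does:3, bottle:2, boy:2, begin:2, foot:1, young:1, i:1, break:1, short:1, all:1, their:1, walk:1, like:1, us:1, in:1, milk:1, green:1, a:1, some:1, … (4 more, each freq 1)
Words with frequency 2: begin, bottle, boy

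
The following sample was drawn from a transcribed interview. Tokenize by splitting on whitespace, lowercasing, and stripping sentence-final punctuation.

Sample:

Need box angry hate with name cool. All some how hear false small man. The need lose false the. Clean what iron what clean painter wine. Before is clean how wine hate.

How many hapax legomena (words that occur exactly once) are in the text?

15

Frequencies: clean:3, need:2, hate:2, how:2, false:2, the:2, what:2, wine:2, box:1, angry:1, with:1, name:1, cool:1, all:1, some:1, hear:1, small:1, man:1, lose:1, iron:1, … (3 more, each freq 1)
Hapax (freq=1): all, angry, before, box, cool, hear, iron, is, lose, man, name, painter, small, some, with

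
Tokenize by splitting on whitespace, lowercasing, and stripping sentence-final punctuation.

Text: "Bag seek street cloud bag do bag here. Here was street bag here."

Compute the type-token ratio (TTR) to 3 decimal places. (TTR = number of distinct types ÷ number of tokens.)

N = 13 tokens, V = 7 types.
TTR = V / N = 7 / 13 = 0.538

0.538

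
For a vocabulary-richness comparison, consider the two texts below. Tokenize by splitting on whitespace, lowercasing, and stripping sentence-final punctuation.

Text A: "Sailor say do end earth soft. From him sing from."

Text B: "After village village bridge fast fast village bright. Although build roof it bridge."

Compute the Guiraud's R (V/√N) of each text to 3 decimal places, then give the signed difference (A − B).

A: V=9, N=10, R=2.846
B: V=9, N=13, R=2.496
Difference = 2.846 − 2.496 = 0.350

0.350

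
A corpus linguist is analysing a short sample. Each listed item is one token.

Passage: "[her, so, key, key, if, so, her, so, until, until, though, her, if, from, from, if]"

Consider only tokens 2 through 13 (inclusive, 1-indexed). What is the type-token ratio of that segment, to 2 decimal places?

0.50

Segment tokens 2–13: so, key, key, if, so, her, so, until, until, though, her, if
Segment N = 12, segment V = 6.
TTR = 6 / 12 = 0.50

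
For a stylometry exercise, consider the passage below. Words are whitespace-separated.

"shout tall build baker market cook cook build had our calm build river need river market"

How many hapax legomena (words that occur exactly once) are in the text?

7

Frequencies: build:3, market:2, cook:2, river:2, shout:1, tall:1, baker:1, had:1, our:1, calm:1, need:1
Hapax (freq=1): baker, calm, had, need, our, shout, tall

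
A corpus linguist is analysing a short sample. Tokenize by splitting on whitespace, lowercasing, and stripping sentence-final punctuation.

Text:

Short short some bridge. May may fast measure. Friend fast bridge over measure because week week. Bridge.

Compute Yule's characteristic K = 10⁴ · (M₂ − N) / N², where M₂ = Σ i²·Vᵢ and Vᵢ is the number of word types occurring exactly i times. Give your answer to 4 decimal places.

Frequencies: bridge:3, short:2, may:2, fast:2, measure:2, week:2, some:1, friend:1, over:1, because:1
N = 17. Frequency spectrum: V_1=4, V_2=5, V_3=1
M₂ = 1²·4 + 2²·5 + 3²·1 = 33
K = 10000 × (33 − 17) / 17² = 553.6332

553.6332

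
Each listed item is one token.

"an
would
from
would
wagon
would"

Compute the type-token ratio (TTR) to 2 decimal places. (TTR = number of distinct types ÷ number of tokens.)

0.67

N = 6 tokens, V = 4 types.
TTR = V / N = 4 / 6 = 0.67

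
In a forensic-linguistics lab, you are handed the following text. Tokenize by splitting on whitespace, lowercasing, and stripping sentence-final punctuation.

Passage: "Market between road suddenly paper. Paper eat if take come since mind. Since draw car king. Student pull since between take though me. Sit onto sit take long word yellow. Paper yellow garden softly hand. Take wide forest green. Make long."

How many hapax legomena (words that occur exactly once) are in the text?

23

Frequencies: take:4, paper:3, since:3, between:2, sit:2, long:2, yellow:2, market:1, road:1, suddenly:1, eat:1, if:1, come:1, mind:1, draw:1, car:1, king:1, student:1, pull:1, though:1, … (10 more, each freq 1)
Hapax (freq=1): car, come, draw, eat, forest, garden, green, hand, if, king, make, market, me, mind, onto, pull, road, softly, student, suddenly, though, wide, word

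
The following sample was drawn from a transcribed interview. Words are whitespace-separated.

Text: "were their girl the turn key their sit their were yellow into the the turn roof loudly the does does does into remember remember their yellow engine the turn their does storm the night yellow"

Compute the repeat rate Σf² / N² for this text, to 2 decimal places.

0.09

Frequencies: the:6, their:5, does:4, turn:3, yellow:3, were:2, into:2, remember:2, girl:1, key:1, sit:1, roof:1, loudly:1, engine:1, storm:1, night:1
Σf² = 115; N² = 1225
Repeat rate = 115 / 1225 = 0.09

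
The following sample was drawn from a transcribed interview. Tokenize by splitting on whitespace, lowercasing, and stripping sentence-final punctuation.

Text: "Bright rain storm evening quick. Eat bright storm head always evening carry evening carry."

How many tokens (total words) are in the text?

14

Tokens: bright, rain, storm, evening, quick, eat, bright, storm, head, always, evening, carry, evening, carry
N = 14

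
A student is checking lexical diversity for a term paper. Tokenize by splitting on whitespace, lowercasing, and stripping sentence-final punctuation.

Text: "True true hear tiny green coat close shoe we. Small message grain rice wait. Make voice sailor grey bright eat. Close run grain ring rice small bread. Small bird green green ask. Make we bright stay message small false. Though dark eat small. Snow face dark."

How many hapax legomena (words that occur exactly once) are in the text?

Frequencies: small:5, green:3, true:2, close:2, we:2, message:2, grain:2, rice:2, make:2, bright:2, eat:2, dark:2, hear:1, tiny:1, coat:1, shoe:1, wait:1, voice:1, sailor:1, grey:1, … (10 more, each freq 1)
Hapax (freq=1): ask, bird, bread, coat, face, false, grey, hear, ring, run, sailor, shoe, snow, stay, though, tiny, voice, wait

18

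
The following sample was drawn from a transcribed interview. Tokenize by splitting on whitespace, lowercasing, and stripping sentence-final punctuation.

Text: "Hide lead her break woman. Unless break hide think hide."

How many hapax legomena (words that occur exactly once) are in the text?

5

Frequencies: hide:3, break:2, lead:1, her:1, woman:1, unless:1, think:1
Hapax (freq=1): her, lead, think, unless, woman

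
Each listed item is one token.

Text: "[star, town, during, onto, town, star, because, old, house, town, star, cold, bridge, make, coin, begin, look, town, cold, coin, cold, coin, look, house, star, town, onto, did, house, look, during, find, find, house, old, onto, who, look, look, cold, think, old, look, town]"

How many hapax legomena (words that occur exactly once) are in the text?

7

Frequencies: town:6, look:6, star:4, house:4, cold:4, onto:3, old:3, coin:3, during:2, find:2, because:1, bridge:1, make:1, begin:1, did:1, who:1, think:1
Hapax (freq=1): because, begin, bridge, did, make, think, who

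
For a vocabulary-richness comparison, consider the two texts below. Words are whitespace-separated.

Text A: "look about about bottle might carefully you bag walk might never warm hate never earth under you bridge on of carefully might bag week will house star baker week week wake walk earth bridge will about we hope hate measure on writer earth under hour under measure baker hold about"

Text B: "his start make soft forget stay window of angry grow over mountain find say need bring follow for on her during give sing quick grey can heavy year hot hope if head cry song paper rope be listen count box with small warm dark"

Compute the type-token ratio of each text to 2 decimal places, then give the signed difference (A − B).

-0.44

TTR(A) = 28/50 = 0.56
TTR(B) = 44/44 = 1.00
Difference = 0.56 − 1.00 = -0.44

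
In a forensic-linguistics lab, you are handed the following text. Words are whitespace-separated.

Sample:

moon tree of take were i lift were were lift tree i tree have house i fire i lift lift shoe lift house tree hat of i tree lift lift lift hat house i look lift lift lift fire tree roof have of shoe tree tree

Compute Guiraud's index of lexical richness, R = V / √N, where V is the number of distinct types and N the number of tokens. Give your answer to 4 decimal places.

N = 46, V = 14.
√N = 6.782330
R = 14 / 6.782330 = 2.0642

2.0642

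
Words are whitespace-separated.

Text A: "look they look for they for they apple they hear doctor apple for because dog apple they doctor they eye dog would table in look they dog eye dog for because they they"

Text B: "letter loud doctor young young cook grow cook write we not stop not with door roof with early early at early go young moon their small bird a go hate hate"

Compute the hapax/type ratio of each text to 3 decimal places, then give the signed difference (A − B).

-0.349

A: hapax=4, V=12, ratio=0.333
B: hapax=15, V=22, ratio=0.682
Difference = 0.333 − 0.682 = -0.349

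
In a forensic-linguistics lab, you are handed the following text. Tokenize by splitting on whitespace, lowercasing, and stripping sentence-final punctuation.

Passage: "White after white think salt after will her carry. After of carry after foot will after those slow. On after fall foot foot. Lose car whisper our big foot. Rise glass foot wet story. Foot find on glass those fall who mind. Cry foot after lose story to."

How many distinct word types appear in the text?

Distinct types: {after, big, car, carry, cry, fall, find, foot, glass, her, lose, mind, of, on, our, rise, salt, slow, story, think, those, to, wet, whisper, white, who, will}
V = 27

27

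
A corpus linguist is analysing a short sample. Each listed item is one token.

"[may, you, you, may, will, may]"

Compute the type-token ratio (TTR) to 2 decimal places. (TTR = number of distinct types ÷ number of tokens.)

N = 6 tokens, V = 3 types.
TTR = V / N = 3 / 6 = 0.50

0.50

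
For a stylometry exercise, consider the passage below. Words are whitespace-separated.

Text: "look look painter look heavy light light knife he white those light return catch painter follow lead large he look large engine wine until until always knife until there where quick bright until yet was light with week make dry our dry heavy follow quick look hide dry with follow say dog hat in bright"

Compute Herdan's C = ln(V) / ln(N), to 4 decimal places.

N = 55, V = 33.
ln(V) = 3.496508, ln(N) = 4.007333
C = 3.496508 / 4.007333 = 0.8725

0.8725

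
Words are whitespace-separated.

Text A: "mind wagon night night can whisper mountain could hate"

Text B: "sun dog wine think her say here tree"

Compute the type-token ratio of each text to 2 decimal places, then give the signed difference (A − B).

-0.11

TTR(A) = 8/9 = 0.89
TTR(B) = 8/8 = 1.00
Difference = 0.89 − 1.00 = -0.11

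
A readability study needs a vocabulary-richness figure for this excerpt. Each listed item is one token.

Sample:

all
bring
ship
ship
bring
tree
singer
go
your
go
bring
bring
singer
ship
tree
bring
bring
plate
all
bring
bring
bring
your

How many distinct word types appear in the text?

8

Distinct types: {all, bring, go, plate, ship, singer, tree, your}
V = 8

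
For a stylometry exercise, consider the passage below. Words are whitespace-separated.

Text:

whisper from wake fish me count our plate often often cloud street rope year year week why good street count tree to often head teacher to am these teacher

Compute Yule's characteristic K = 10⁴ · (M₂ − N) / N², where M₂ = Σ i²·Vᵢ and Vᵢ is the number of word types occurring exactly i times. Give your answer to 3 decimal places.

Frequencies: often:3, count:2, street:2, year:2, to:2, teacher:2, whisper:1, from:1, wake:1, fish:1, me:1, our:1, plate:1, cloud:1, rope:1, week:1, why:1, good:1, tree:1, head:1, … (2 more, each freq 1)
N = 29. Frequency spectrum: V_1=16, V_2=5, V_3=1
M₂ = 1²·16 + 2²·5 + 3²·1 = 45
K = 10000 × (45 − 29) / 29² = 190.250

190.250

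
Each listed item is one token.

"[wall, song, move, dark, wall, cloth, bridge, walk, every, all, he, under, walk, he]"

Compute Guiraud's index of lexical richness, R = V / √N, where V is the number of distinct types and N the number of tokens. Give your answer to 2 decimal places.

2.94

N = 14, V = 11.
√N = 3.741657
R = 11 / 3.741657 = 2.94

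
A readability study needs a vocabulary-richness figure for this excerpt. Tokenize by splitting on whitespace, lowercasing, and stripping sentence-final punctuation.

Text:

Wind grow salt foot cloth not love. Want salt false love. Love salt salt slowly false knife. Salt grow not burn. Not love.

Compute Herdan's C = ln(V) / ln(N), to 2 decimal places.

N = 23, V = 12.
ln(V) = 2.484907, ln(N) = 3.135494
C = 2.484907 / 3.135494 = 0.79

0.79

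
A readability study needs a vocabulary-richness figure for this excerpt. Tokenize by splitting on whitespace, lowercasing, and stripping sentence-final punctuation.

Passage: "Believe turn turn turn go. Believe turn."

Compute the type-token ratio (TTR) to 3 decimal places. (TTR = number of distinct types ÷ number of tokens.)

0.429

N = 7 tokens, V = 3 types.
TTR = V / N = 3 / 7 = 0.429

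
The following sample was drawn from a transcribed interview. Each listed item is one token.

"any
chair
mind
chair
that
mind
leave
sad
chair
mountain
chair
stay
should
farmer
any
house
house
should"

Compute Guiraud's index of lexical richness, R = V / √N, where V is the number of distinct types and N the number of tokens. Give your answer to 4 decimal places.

2.5927

N = 18, V = 11.
√N = 4.242641
R = 11 / 4.242641 = 2.5927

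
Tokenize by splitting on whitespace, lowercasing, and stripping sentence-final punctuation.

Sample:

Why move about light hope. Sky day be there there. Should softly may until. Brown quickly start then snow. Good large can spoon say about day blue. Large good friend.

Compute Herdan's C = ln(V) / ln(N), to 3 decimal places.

N = 30, V = 25.
ln(V) = 3.218876, ln(N) = 3.401197
C = 3.218876 / 3.401197 = 0.946

0.946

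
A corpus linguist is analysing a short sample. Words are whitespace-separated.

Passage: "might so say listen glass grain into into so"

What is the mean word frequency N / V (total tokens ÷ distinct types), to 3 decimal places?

1.286

N = 9 tokens, V = 7 types.
Mean frequency = N / V = 9 / 7 = 1.286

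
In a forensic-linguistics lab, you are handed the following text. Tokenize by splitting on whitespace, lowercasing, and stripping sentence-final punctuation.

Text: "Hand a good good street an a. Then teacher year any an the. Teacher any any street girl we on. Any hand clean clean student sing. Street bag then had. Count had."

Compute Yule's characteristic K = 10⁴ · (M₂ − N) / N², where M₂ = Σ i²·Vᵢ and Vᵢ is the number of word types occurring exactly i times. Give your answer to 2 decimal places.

332.03

Frequencies: any:4, street:3, hand:2, a:2, good:2, an:2, then:2, teacher:2, clean:2, had:2, year:1, the:1, girl:1, we:1, on:1, student:1, sing:1, bag:1, count:1
N = 32. Frequency spectrum: V_1=9, V_2=8, V_3=1, V_4=1
M₂ = 1²·9 + 2²·8 + 3²·1 + 4²·1 = 66
K = 10000 × (66 − 32) / 32² = 332.03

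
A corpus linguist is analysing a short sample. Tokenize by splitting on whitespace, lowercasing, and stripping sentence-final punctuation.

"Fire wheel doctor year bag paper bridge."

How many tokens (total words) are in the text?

7

Tokens: fire, wheel, doctor, year, bag, paper, bridge
N = 7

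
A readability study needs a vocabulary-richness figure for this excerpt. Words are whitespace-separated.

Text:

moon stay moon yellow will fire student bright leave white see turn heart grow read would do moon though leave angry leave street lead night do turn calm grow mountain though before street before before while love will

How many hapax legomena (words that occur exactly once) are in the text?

17

Frequencies: moon:3, leave:3, before:3, will:2, turn:2, grow:2, do:2, though:2, street:2, stay:1, yellow:1, fire:1, student:1, bright:1, white:1, see:1, heart:1, read:1, would:1, angry:1, … (6 more, each freq 1)
Hapax (freq=1): angry, bright, calm, fire, heart, lead, love, mountain, night, read, see, stay, student, while, white, would, yellow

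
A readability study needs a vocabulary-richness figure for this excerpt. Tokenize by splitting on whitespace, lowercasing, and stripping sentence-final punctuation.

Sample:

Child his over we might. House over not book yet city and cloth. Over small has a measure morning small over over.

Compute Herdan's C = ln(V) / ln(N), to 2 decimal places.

0.92

N = 22, V = 17.
ln(V) = 2.833213, ln(N) = 3.091042
C = 2.833213 / 3.091042 = 0.92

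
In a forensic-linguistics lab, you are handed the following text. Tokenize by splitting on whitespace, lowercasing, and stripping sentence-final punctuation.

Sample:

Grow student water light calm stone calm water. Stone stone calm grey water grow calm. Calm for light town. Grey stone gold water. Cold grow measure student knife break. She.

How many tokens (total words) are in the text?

Tokens: grow, student, water, light, calm, stone, calm, water, stone, stone, calm, grey, water, grow, calm, calm, for, light, town, grey, stone, gold, water, cold, grow, measure, student, knife, break, she
N = 30

30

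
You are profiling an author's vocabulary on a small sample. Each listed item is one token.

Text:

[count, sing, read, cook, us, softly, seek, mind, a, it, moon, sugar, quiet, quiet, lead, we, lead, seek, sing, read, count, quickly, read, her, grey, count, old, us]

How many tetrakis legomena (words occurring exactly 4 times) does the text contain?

0

Frequencies: count:3, read:3, sing:2, us:2, seek:2, quiet:2, lead:2, cook:1, softly:1, mind:1, a:1, it:1, moon:1, sugar:1, we:1, quickly:1, her:1, grey:1, old:1
Words with frequency 4: (none)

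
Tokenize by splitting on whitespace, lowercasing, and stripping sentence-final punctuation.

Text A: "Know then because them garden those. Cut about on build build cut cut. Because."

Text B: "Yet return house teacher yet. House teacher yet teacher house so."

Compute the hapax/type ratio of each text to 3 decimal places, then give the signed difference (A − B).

A: hapax=7, V=10, ratio=0.700
B: hapax=2, V=5, ratio=0.400
Difference = 0.700 − 0.400 = 0.300

0.300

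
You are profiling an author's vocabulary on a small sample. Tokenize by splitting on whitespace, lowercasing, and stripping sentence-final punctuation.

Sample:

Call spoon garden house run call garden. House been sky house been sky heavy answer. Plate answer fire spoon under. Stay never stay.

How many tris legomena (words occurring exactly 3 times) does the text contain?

Frequencies: house:3, call:2, spoon:2, garden:2, been:2, sky:2, answer:2, stay:2, run:1, heavy:1, plate:1, fire:1, under:1, never:1
Words with frequency 3: house

1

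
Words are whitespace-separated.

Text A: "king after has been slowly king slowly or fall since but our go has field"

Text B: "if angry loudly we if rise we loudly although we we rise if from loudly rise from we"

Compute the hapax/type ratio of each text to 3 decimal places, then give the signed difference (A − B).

A: hapax=9, V=12, ratio=0.750
B: hapax=2, V=7, ratio=0.286
Difference = 0.750 − 0.286 = 0.464

0.464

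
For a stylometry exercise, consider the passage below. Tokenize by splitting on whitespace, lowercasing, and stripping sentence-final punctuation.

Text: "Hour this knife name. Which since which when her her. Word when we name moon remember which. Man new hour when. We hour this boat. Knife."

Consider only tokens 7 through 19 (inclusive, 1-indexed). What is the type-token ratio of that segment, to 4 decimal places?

0.7692

Segment tokens 7–19: which, when, her, her, word, when, we, name, moon, remember, which, man, new
Segment N = 13, segment V = 10.
TTR = 10 / 13 = 0.7692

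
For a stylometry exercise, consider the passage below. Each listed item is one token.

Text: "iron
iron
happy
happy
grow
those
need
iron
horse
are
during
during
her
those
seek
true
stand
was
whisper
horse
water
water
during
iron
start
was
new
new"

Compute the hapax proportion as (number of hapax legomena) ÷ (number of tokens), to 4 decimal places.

Frequencies: iron:4, during:3, happy:2, those:2, horse:2, was:2, water:2, new:2, grow:1, need:1, are:1, her:1, seek:1, true:1, stand:1, whisper:1, start:1
Hapax count = 9; token count = 28.
Ratio = 9 / 28 = 0.3214

0.3214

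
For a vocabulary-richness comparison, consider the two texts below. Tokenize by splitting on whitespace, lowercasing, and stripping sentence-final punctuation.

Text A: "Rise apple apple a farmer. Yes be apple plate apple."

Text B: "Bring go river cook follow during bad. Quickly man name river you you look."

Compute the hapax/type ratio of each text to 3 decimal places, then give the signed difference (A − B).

A: hapax=6, V=7, ratio=0.857
B: hapax=10, V=12, ratio=0.833
Difference = 0.857 − 0.833 = 0.024

0.024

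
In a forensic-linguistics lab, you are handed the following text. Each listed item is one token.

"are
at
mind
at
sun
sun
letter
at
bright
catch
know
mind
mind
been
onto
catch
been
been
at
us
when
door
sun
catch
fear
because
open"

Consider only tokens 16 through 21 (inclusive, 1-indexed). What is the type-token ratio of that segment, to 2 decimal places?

Segment tokens 16–21: catch, been, been, at, us, when
Segment N = 6, segment V = 5.
TTR = 5 / 6 = 0.83

0.83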